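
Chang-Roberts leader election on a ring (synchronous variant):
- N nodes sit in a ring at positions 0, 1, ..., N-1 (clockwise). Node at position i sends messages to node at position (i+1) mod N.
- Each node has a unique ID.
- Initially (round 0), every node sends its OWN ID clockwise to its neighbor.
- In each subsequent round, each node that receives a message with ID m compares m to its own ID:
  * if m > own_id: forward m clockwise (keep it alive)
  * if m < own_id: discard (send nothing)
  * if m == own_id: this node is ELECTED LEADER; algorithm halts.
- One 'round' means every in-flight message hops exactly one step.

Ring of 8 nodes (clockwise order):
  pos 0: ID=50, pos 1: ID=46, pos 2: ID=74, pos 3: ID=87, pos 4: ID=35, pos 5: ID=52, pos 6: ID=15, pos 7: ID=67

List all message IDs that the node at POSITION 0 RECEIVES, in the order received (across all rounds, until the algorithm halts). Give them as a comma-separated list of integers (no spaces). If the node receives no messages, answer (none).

Answer: 67,87

Derivation:
Round 1: pos1(id46) recv 50: fwd; pos2(id74) recv 46: drop; pos3(id87) recv 74: drop; pos4(id35) recv 87: fwd; pos5(id52) recv 35: drop; pos6(id15) recv 52: fwd; pos7(id67) recv 15: drop; pos0(id50) recv 67: fwd
Round 2: pos2(id74) recv 50: drop; pos5(id52) recv 87: fwd; pos7(id67) recv 52: drop; pos1(id46) recv 67: fwd
Round 3: pos6(id15) recv 87: fwd; pos2(id74) recv 67: drop
Round 4: pos7(id67) recv 87: fwd
Round 5: pos0(id50) recv 87: fwd
Round 6: pos1(id46) recv 87: fwd
Round 7: pos2(id74) recv 87: fwd
Round 8: pos3(id87) recv 87: ELECTED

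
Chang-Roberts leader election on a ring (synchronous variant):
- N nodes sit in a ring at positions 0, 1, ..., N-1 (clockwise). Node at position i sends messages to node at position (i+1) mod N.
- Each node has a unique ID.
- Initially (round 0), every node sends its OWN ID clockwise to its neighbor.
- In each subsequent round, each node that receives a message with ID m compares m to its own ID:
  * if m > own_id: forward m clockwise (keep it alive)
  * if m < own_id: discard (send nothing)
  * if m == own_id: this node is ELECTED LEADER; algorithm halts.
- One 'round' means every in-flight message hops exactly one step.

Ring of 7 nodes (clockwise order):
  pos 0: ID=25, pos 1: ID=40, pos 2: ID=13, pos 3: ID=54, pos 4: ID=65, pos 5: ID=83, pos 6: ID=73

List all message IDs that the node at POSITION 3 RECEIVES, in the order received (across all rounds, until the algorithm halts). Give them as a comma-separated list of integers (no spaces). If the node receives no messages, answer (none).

Answer: 13,40,73,83

Derivation:
Round 1: pos1(id40) recv 25: drop; pos2(id13) recv 40: fwd; pos3(id54) recv 13: drop; pos4(id65) recv 54: drop; pos5(id83) recv 65: drop; pos6(id73) recv 83: fwd; pos0(id25) recv 73: fwd
Round 2: pos3(id54) recv 40: drop; pos0(id25) recv 83: fwd; pos1(id40) recv 73: fwd
Round 3: pos1(id40) recv 83: fwd; pos2(id13) recv 73: fwd
Round 4: pos2(id13) recv 83: fwd; pos3(id54) recv 73: fwd
Round 5: pos3(id54) recv 83: fwd; pos4(id65) recv 73: fwd
Round 6: pos4(id65) recv 83: fwd; pos5(id83) recv 73: drop
Round 7: pos5(id83) recv 83: ELECTED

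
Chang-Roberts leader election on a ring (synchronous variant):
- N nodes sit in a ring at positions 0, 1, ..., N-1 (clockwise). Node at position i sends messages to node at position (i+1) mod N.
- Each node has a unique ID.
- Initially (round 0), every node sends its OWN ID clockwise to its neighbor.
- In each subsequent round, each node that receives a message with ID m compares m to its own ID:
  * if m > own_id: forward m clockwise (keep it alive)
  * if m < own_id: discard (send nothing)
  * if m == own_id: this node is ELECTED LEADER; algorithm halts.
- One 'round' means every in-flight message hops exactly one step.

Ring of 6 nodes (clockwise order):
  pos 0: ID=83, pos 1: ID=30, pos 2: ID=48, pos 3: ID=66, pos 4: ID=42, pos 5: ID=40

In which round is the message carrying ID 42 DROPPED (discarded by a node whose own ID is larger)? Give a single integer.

Round 1: pos1(id30) recv 83: fwd; pos2(id48) recv 30: drop; pos3(id66) recv 48: drop; pos4(id42) recv 66: fwd; pos5(id40) recv 42: fwd; pos0(id83) recv 40: drop
Round 2: pos2(id48) recv 83: fwd; pos5(id40) recv 66: fwd; pos0(id83) recv 42: drop
Round 3: pos3(id66) recv 83: fwd; pos0(id83) recv 66: drop
Round 4: pos4(id42) recv 83: fwd
Round 5: pos5(id40) recv 83: fwd
Round 6: pos0(id83) recv 83: ELECTED
Message ID 42 originates at pos 4; dropped at pos 0 in round 2

Answer: 2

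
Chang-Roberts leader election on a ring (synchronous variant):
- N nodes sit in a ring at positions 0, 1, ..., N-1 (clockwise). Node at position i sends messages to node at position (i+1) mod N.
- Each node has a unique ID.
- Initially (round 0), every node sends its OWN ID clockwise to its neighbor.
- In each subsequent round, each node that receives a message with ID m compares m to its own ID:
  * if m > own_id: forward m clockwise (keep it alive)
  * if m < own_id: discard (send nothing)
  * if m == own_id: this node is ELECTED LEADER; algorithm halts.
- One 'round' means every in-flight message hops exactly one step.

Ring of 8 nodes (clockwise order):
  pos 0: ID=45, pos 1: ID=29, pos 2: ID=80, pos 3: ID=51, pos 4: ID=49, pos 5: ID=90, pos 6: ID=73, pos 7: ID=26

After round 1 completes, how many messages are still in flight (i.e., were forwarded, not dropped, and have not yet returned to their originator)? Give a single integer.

Round 1: pos1(id29) recv 45: fwd; pos2(id80) recv 29: drop; pos3(id51) recv 80: fwd; pos4(id49) recv 51: fwd; pos5(id90) recv 49: drop; pos6(id73) recv 90: fwd; pos7(id26) recv 73: fwd; pos0(id45) recv 26: drop
After round 1: 5 messages still in flight

Answer: 5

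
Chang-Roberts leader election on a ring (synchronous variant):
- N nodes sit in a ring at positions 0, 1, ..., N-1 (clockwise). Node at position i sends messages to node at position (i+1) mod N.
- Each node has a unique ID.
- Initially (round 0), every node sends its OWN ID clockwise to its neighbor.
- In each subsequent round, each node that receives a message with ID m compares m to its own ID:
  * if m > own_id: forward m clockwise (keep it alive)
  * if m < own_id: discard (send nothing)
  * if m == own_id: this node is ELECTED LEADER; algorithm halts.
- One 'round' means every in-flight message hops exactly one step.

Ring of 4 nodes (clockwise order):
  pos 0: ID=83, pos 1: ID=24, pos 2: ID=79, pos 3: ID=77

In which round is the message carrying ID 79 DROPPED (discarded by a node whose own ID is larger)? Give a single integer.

Answer: 2

Derivation:
Round 1: pos1(id24) recv 83: fwd; pos2(id79) recv 24: drop; pos3(id77) recv 79: fwd; pos0(id83) recv 77: drop
Round 2: pos2(id79) recv 83: fwd; pos0(id83) recv 79: drop
Round 3: pos3(id77) recv 83: fwd
Round 4: pos0(id83) recv 83: ELECTED
Message ID 79 originates at pos 2; dropped at pos 0 in round 2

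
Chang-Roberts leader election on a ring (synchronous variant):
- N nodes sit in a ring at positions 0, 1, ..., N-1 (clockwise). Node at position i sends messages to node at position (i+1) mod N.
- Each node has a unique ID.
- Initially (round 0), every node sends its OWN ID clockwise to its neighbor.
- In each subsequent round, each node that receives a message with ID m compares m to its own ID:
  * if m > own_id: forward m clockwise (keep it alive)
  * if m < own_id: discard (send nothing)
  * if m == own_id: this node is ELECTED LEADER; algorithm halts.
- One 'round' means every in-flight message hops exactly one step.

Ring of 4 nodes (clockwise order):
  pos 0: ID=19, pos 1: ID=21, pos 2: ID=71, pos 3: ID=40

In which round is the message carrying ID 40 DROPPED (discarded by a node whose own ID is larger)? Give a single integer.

Answer: 3

Derivation:
Round 1: pos1(id21) recv 19: drop; pos2(id71) recv 21: drop; pos3(id40) recv 71: fwd; pos0(id19) recv 40: fwd
Round 2: pos0(id19) recv 71: fwd; pos1(id21) recv 40: fwd
Round 3: pos1(id21) recv 71: fwd; pos2(id71) recv 40: drop
Round 4: pos2(id71) recv 71: ELECTED
Message ID 40 originates at pos 3; dropped at pos 2 in round 3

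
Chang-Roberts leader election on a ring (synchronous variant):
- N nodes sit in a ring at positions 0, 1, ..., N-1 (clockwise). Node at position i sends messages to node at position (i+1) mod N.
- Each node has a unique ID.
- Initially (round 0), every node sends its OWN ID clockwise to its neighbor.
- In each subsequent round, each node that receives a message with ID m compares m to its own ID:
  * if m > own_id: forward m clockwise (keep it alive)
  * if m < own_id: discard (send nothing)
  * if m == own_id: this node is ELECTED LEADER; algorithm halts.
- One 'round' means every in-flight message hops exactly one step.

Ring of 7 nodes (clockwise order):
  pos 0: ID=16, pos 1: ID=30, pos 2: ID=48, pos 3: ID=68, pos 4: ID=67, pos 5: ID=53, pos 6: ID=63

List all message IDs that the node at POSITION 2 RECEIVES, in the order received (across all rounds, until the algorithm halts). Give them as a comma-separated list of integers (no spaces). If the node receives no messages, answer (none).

Answer: 30,63,67,68

Derivation:
Round 1: pos1(id30) recv 16: drop; pos2(id48) recv 30: drop; pos3(id68) recv 48: drop; pos4(id67) recv 68: fwd; pos5(id53) recv 67: fwd; pos6(id63) recv 53: drop; pos0(id16) recv 63: fwd
Round 2: pos5(id53) recv 68: fwd; pos6(id63) recv 67: fwd; pos1(id30) recv 63: fwd
Round 3: pos6(id63) recv 68: fwd; pos0(id16) recv 67: fwd; pos2(id48) recv 63: fwd
Round 4: pos0(id16) recv 68: fwd; pos1(id30) recv 67: fwd; pos3(id68) recv 63: drop
Round 5: pos1(id30) recv 68: fwd; pos2(id48) recv 67: fwd
Round 6: pos2(id48) recv 68: fwd; pos3(id68) recv 67: drop
Round 7: pos3(id68) recv 68: ELECTED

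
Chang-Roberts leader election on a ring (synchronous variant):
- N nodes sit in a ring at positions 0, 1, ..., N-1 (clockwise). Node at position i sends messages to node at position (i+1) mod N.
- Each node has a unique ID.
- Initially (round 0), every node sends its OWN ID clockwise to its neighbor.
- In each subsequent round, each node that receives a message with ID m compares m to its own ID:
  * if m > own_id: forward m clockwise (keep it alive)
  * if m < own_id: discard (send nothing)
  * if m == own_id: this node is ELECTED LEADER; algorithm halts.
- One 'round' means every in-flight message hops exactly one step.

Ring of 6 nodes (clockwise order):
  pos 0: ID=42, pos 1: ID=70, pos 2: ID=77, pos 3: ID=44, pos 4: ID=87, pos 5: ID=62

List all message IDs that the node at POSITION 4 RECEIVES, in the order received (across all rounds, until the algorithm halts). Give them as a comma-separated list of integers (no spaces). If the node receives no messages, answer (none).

Answer: 44,77,87

Derivation:
Round 1: pos1(id70) recv 42: drop; pos2(id77) recv 70: drop; pos3(id44) recv 77: fwd; pos4(id87) recv 44: drop; pos5(id62) recv 87: fwd; pos0(id42) recv 62: fwd
Round 2: pos4(id87) recv 77: drop; pos0(id42) recv 87: fwd; pos1(id70) recv 62: drop
Round 3: pos1(id70) recv 87: fwd
Round 4: pos2(id77) recv 87: fwd
Round 5: pos3(id44) recv 87: fwd
Round 6: pos4(id87) recv 87: ELECTED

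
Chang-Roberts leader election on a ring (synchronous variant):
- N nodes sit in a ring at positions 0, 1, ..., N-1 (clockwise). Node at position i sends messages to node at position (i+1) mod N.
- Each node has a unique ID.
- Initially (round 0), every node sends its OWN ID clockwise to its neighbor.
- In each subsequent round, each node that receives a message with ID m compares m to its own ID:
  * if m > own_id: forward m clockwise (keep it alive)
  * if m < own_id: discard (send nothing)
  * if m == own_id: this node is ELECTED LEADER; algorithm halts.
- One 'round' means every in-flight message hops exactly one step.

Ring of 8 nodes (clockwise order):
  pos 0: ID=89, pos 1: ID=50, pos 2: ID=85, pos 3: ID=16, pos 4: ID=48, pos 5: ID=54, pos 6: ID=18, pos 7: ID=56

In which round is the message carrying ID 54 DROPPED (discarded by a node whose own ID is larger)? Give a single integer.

Round 1: pos1(id50) recv 89: fwd; pos2(id85) recv 50: drop; pos3(id16) recv 85: fwd; pos4(id48) recv 16: drop; pos5(id54) recv 48: drop; pos6(id18) recv 54: fwd; pos7(id56) recv 18: drop; pos0(id89) recv 56: drop
Round 2: pos2(id85) recv 89: fwd; pos4(id48) recv 85: fwd; pos7(id56) recv 54: drop
Round 3: pos3(id16) recv 89: fwd; pos5(id54) recv 85: fwd
Round 4: pos4(id48) recv 89: fwd; pos6(id18) recv 85: fwd
Round 5: pos5(id54) recv 89: fwd; pos7(id56) recv 85: fwd
Round 6: pos6(id18) recv 89: fwd; pos0(id89) recv 85: drop
Round 7: pos7(id56) recv 89: fwd
Round 8: pos0(id89) recv 89: ELECTED
Message ID 54 originates at pos 5; dropped at pos 7 in round 2

Answer: 2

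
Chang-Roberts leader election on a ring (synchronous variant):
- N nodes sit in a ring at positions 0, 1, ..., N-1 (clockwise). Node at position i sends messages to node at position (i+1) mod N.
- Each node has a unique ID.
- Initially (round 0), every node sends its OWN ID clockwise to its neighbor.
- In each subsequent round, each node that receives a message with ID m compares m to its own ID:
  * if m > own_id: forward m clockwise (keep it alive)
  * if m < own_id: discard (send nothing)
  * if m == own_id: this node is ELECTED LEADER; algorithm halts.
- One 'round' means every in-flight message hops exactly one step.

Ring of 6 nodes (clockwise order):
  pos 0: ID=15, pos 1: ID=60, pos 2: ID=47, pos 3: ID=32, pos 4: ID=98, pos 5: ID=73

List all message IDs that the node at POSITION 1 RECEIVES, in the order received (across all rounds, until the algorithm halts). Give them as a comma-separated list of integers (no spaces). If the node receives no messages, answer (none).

Answer: 15,73,98

Derivation:
Round 1: pos1(id60) recv 15: drop; pos2(id47) recv 60: fwd; pos3(id32) recv 47: fwd; pos4(id98) recv 32: drop; pos5(id73) recv 98: fwd; pos0(id15) recv 73: fwd
Round 2: pos3(id32) recv 60: fwd; pos4(id98) recv 47: drop; pos0(id15) recv 98: fwd; pos1(id60) recv 73: fwd
Round 3: pos4(id98) recv 60: drop; pos1(id60) recv 98: fwd; pos2(id47) recv 73: fwd
Round 4: pos2(id47) recv 98: fwd; pos3(id32) recv 73: fwd
Round 5: pos3(id32) recv 98: fwd; pos4(id98) recv 73: drop
Round 6: pos4(id98) recv 98: ELECTED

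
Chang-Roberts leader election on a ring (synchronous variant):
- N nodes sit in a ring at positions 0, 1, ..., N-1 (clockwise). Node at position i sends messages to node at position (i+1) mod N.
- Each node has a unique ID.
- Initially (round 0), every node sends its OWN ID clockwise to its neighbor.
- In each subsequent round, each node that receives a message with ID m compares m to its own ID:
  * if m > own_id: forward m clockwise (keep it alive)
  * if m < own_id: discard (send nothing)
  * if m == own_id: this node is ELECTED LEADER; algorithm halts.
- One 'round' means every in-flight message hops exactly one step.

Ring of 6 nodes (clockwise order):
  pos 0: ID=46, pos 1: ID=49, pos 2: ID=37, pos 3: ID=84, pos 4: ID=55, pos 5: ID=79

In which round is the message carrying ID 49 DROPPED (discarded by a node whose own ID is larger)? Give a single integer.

Round 1: pos1(id49) recv 46: drop; pos2(id37) recv 49: fwd; pos3(id84) recv 37: drop; pos4(id55) recv 84: fwd; pos5(id79) recv 55: drop; pos0(id46) recv 79: fwd
Round 2: pos3(id84) recv 49: drop; pos5(id79) recv 84: fwd; pos1(id49) recv 79: fwd
Round 3: pos0(id46) recv 84: fwd; pos2(id37) recv 79: fwd
Round 4: pos1(id49) recv 84: fwd; pos3(id84) recv 79: drop
Round 5: pos2(id37) recv 84: fwd
Round 6: pos3(id84) recv 84: ELECTED
Message ID 49 originates at pos 1; dropped at pos 3 in round 2

Answer: 2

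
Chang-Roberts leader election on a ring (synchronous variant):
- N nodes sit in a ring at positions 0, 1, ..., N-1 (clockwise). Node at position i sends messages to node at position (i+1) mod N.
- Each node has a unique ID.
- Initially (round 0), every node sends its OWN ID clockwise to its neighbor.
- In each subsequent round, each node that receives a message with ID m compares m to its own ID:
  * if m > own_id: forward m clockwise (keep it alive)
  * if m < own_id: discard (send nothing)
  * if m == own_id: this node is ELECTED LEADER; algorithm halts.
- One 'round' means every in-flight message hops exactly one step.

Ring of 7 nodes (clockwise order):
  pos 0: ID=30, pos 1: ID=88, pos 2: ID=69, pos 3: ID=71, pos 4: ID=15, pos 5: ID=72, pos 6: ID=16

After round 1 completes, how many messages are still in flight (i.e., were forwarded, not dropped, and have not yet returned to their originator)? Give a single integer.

Round 1: pos1(id88) recv 30: drop; pos2(id69) recv 88: fwd; pos3(id71) recv 69: drop; pos4(id15) recv 71: fwd; pos5(id72) recv 15: drop; pos6(id16) recv 72: fwd; pos0(id30) recv 16: drop
After round 1: 3 messages still in flight

Answer: 3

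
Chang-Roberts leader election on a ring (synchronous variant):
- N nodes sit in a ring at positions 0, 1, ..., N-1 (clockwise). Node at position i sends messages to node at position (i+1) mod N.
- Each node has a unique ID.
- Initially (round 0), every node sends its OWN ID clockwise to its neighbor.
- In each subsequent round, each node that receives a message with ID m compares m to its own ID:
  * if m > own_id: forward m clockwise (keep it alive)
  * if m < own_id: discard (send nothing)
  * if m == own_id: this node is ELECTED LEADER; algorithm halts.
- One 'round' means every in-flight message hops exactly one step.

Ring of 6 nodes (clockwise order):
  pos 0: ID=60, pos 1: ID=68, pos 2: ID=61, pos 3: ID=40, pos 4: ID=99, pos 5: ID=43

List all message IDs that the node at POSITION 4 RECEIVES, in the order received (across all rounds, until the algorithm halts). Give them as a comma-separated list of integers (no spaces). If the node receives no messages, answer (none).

Round 1: pos1(id68) recv 60: drop; pos2(id61) recv 68: fwd; pos3(id40) recv 61: fwd; pos4(id99) recv 40: drop; pos5(id43) recv 99: fwd; pos0(id60) recv 43: drop
Round 2: pos3(id40) recv 68: fwd; pos4(id99) recv 61: drop; pos0(id60) recv 99: fwd
Round 3: pos4(id99) recv 68: drop; pos1(id68) recv 99: fwd
Round 4: pos2(id61) recv 99: fwd
Round 5: pos3(id40) recv 99: fwd
Round 6: pos4(id99) recv 99: ELECTED

Answer: 40,61,68,99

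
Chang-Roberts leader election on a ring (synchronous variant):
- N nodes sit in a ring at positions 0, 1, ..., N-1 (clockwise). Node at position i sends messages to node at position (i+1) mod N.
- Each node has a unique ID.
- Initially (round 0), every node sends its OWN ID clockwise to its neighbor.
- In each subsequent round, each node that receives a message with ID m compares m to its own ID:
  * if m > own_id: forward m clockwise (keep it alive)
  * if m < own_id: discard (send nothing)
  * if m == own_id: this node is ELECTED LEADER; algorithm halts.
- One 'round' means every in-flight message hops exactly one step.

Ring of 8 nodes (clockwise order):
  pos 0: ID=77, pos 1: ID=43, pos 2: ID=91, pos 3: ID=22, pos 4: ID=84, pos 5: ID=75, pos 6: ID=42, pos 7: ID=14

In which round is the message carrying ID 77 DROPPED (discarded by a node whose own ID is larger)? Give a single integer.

Answer: 2

Derivation:
Round 1: pos1(id43) recv 77: fwd; pos2(id91) recv 43: drop; pos3(id22) recv 91: fwd; pos4(id84) recv 22: drop; pos5(id75) recv 84: fwd; pos6(id42) recv 75: fwd; pos7(id14) recv 42: fwd; pos0(id77) recv 14: drop
Round 2: pos2(id91) recv 77: drop; pos4(id84) recv 91: fwd; pos6(id42) recv 84: fwd; pos7(id14) recv 75: fwd; pos0(id77) recv 42: drop
Round 3: pos5(id75) recv 91: fwd; pos7(id14) recv 84: fwd; pos0(id77) recv 75: drop
Round 4: pos6(id42) recv 91: fwd; pos0(id77) recv 84: fwd
Round 5: pos7(id14) recv 91: fwd; pos1(id43) recv 84: fwd
Round 6: pos0(id77) recv 91: fwd; pos2(id91) recv 84: drop
Round 7: pos1(id43) recv 91: fwd
Round 8: pos2(id91) recv 91: ELECTED
Message ID 77 originates at pos 0; dropped at pos 2 in round 2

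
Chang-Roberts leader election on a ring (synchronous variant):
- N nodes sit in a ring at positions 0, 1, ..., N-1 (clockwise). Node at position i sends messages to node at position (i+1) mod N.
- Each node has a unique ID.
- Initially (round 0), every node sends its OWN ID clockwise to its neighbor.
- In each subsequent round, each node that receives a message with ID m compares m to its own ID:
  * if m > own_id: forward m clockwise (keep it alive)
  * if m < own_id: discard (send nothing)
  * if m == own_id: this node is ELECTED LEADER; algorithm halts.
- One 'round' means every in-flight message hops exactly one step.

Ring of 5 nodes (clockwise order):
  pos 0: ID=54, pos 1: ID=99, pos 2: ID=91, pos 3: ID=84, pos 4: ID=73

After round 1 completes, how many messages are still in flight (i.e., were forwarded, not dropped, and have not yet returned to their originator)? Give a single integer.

Answer: 4

Derivation:
Round 1: pos1(id99) recv 54: drop; pos2(id91) recv 99: fwd; pos3(id84) recv 91: fwd; pos4(id73) recv 84: fwd; pos0(id54) recv 73: fwd
After round 1: 4 messages still in flight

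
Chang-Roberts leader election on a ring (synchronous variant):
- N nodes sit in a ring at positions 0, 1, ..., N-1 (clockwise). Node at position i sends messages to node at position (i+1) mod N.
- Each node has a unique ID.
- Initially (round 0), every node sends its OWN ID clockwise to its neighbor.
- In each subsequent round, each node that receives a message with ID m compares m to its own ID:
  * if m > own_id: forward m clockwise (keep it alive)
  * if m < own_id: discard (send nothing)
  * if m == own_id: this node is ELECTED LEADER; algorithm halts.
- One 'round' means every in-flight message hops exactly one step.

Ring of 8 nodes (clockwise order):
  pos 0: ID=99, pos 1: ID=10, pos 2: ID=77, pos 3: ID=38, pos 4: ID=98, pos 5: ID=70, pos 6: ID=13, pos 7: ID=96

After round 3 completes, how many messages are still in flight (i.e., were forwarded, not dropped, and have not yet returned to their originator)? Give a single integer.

Answer: 2

Derivation:
Round 1: pos1(id10) recv 99: fwd; pos2(id77) recv 10: drop; pos3(id38) recv 77: fwd; pos4(id98) recv 38: drop; pos5(id70) recv 98: fwd; pos6(id13) recv 70: fwd; pos7(id96) recv 13: drop; pos0(id99) recv 96: drop
Round 2: pos2(id77) recv 99: fwd; pos4(id98) recv 77: drop; pos6(id13) recv 98: fwd; pos7(id96) recv 70: drop
Round 3: pos3(id38) recv 99: fwd; pos7(id96) recv 98: fwd
After round 3: 2 messages still in flight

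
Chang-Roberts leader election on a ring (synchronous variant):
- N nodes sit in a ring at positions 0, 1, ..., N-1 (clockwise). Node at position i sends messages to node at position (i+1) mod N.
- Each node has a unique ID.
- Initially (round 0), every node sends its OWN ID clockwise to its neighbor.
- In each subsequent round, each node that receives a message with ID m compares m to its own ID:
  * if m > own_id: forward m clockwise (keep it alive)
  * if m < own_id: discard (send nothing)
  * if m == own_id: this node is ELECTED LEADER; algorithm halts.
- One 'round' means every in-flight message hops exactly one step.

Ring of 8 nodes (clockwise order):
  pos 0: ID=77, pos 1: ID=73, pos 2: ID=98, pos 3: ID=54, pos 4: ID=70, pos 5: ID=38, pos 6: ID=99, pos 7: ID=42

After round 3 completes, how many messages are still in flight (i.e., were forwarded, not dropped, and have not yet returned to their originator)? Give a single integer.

Answer: 2

Derivation:
Round 1: pos1(id73) recv 77: fwd; pos2(id98) recv 73: drop; pos3(id54) recv 98: fwd; pos4(id70) recv 54: drop; pos5(id38) recv 70: fwd; pos6(id99) recv 38: drop; pos7(id42) recv 99: fwd; pos0(id77) recv 42: drop
Round 2: pos2(id98) recv 77: drop; pos4(id70) recv 98: fwd; pos6(id99) recv 70: drop; pos0(id77) recv 99: fwd
Round 3: pos5(id38) recv 98: fwd; pos1(id73) recv 99: fwd
After round 3: 2 messages still in flight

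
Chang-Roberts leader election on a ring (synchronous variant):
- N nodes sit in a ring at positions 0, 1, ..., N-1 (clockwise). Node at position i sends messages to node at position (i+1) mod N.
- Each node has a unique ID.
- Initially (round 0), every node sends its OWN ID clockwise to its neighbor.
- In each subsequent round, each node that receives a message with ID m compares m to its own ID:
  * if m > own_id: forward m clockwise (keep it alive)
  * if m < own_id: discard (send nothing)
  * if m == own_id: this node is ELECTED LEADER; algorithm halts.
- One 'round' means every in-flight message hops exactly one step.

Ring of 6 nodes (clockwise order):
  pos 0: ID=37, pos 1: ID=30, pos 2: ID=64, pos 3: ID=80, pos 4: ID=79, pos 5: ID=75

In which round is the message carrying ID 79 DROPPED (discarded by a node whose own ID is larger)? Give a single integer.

Answer: 5

Derivation:
Round 1: pos1(id30) recv 37: fwd; pos2(id64) recv 30: drop; pos3(id80) recv 64: drop; pos4(id79) recv 80: fwd; pos5(id75) recv 79: fwd; pos0(id37) recv 75: fwd
Round 2: pos2(id64) recv 37: drop; pos5(id75) recv 80: fwd; pos0(id37) recv 79: fwd; pos1(id30) recv 75: fwd
Round 3: pos0(id37) recv 80: fwd; pos1(id30) recv 79: fwd; pos2(id64) recv 75: fwd
Round 4: pos1(id30) recv 80: fwd; pos2(id64) recv 79: fwd; pos3(id80) recv 75: drop
Round 5: pos2(id64) recv 80: fwd; pos3(id80) recv 79: drop
Round 6: pos3(id80) recv 80: ELECTED
Message ID 79 originates at pos 4; dropped at pos 3 in round 5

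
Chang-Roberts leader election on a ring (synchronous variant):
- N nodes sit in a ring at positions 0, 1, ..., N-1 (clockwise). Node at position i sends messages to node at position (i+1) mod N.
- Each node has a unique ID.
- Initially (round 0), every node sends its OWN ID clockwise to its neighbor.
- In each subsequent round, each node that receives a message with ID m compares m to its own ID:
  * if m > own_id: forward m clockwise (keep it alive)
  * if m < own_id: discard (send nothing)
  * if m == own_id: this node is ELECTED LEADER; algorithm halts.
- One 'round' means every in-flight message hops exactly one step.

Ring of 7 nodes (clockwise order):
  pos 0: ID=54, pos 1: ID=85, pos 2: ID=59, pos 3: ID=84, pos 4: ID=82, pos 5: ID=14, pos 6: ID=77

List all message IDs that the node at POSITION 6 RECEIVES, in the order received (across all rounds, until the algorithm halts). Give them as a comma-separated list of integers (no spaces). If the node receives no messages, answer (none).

Answer: 14,82,84,85

Derivation:
Round 1: pos1(id85) recv 54: drop; pos2(id59) recv 85: fwd; pos3(id84) recv 59: drop; pos4(id82) recv 84: fwd; pos5(id14) recv 82: fwd; pos6(id77) recv 14: drop; pos0(id54) recv 77: fwd
Round 2: pos3(id84) recv 85: fwd; pos5(id14) recv 84: fwd; pos6(id77) recv 82: fwd; pos1(id85) recv 77: drop
Round 3: pos4(id82) recv 85: fwd; pos6(id77) recv 84: fwd; pos0(id54) recv 82: fwd
Round 4: pos5(id14) recv 85: fwd; pos0(id54) recv 84: fwd; pos1(id85) recv 82: drop
Round 5: pos6(id77) recv 85: fwd; pos1(id85) recv 84: drop
Round 6: pos0(id54) recv 85: fwd
Round 7: pos1(id85) recv 85: ELECTED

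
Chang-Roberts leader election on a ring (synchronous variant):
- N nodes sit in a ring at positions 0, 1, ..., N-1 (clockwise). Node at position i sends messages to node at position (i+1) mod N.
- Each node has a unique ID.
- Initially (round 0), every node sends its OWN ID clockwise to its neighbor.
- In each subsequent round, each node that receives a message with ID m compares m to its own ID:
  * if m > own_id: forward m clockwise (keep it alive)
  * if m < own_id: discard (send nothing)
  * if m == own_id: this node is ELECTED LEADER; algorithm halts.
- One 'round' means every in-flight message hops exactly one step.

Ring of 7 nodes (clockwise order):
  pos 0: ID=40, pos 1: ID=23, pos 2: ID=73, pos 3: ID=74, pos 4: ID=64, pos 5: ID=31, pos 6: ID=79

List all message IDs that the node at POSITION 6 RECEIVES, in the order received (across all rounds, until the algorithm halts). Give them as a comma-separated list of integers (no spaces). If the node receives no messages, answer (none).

Round 1: pos1(id23) recv 40: fwd; pos2(id73) recv 23: drop; pos3(id74) recv 73: drop; pos4(id64) recv 74: fwd; pos5(id31) recv 64: fwd; pos6(id79) recv 31: drop; pos0(id40) recv 79: fwd
Round 2: pos2(id73) recv 40: drop; pos5(id31) recv 74: fwd; pos6(id79) recv 64: drop; pos1(id23) recv 79: fwd
Round 3: pos6(id79) recv 74: drop; pos2(id73) recv 79: fwd
Round 4: pos3(id74) recv 79: fwd
Round 5: pos4(id64) recv 79: fwd
Round 6: pos5(id31) recv 79: fwd
Round 7: pos6(id79) recv 79: ELECTED

Answer: 31,64,74,79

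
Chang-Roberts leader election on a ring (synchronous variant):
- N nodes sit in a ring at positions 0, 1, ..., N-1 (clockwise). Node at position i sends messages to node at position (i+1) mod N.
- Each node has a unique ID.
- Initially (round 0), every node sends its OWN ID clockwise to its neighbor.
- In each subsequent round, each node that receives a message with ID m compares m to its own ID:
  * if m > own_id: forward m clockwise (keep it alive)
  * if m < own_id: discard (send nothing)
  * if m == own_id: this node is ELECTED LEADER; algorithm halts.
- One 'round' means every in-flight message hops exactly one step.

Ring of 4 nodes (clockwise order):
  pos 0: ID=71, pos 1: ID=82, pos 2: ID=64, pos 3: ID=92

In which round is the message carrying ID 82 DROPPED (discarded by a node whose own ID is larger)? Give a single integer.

Answer: 2

Derivation:
Round 1: pos1(id82) recv 71: drop; pos2(id64) recv 82: fwd; pos3(id92) recv 64: drop; pos0(id71) recv 92: fwd
Round 2: pos3(id92) recv 82: drop; pos1(id82) recv 92: fwd
Round 3: pos2(id64) recv 92: fwd
Round 4: pos3(id92) recv 92: ELECTED
Message ID 82 originates at pos 1; dropped at pos 3 in round 2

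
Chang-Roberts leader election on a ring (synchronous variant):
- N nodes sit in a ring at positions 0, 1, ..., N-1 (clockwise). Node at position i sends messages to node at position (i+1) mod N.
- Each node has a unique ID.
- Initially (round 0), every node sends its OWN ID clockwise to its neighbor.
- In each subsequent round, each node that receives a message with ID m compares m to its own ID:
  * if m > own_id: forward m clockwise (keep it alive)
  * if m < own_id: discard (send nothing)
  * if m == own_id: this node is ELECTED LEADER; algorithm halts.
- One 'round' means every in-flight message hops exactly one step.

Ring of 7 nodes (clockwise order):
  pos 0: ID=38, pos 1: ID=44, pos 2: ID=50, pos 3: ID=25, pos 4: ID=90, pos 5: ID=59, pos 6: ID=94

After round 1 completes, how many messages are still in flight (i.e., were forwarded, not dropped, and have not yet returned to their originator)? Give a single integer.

Round 1: pos1(id44) recv 38: drop; pos2(id50) recv 44: drop; pos3(id25) recv 50: fwd; pos4(id90) recv 25: drop; pos5(id59) recv 90: fwd; pos6(id94) recv 59: drop; pos0(id38) recv 94: fwd
After round 1: 3 messages still in flight

Answer: 3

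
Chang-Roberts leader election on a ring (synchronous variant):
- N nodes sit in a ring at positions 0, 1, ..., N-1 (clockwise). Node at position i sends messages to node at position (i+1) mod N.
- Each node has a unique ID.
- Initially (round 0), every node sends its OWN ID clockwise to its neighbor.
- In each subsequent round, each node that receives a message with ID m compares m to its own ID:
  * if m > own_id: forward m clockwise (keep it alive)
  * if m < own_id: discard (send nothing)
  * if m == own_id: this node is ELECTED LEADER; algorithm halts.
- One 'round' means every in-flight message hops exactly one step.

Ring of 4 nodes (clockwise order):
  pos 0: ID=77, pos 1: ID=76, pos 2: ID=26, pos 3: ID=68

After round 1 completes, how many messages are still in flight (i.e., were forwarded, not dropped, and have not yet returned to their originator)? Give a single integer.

Round 1: pos1(id76) recv 77: fwd; pos2(id26) recv 76: fwd; pos3(id68) recv 26: drop; pos0(id77) recv 68: drop
After round 1: 2 messages still in flight

Answer: 2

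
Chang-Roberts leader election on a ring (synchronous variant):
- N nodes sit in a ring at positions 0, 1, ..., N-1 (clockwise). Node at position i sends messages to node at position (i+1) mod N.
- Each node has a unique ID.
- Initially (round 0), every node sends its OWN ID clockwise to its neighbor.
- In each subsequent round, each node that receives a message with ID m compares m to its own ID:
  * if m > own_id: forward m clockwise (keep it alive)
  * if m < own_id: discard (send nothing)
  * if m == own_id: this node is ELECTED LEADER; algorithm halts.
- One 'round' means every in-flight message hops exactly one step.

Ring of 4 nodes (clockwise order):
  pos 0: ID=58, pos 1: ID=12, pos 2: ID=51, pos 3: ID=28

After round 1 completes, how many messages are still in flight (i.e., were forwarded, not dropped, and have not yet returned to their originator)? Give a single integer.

Round 1: pos1(id12) recv 58: fwd; pos2(id51) recv 12: drop; pos3(id28) recv 51: fwd; pos0(id58) recv 28: drop
After round 1: 2 messages still in flight

Answer: 2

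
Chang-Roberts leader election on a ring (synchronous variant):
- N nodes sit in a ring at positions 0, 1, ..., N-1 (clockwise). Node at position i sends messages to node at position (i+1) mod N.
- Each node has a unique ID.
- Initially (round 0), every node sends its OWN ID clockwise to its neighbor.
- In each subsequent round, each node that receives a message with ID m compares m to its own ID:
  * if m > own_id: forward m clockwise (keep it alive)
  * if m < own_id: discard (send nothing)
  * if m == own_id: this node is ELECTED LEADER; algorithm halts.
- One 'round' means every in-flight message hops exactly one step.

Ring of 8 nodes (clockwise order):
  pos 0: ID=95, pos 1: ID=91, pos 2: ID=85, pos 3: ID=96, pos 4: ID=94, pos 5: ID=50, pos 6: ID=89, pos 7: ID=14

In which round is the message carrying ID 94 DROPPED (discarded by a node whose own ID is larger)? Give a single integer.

Answer: 4

Derivation:
Round 1: pos1(id91) recv 95: fwd; pos2(id85) recv 91: fwd; pos3(id96) recv 85: drop; pos4(id94) recv 96: fwd; pos5(id50) recv 94: fwd; pos6(id89) recv 50: drop; pos7(id14) recv 89: fwd; pos0(id95) recv 14: drop
Round 2: pos2(id85) recv 95: fwd; pos3(id96) recv 91: drop; pos5(id50) recv 96: fwd; pos6(id89) recv 94: fwd; pos0(id95) recv 89: drop
Round 3: pos3(id96) recv 95: drop; pos6(id89) recv 96: fwd; pos7(id14) recv 94: fwd
Round 4: pos7(id14) recv 96: fwd; pos0(id95) recv 94: drop
Round 5: pos0(id95) recv 96: fwd
Round 6: pos1(id91) recv 96: fwd
Round 7: pos2(id85) recv 96: fwd
Round 8: pos3(id96) recv 96: ELECTED
Message ID 94 originates at pos 4; dropped at pos 0 in round 4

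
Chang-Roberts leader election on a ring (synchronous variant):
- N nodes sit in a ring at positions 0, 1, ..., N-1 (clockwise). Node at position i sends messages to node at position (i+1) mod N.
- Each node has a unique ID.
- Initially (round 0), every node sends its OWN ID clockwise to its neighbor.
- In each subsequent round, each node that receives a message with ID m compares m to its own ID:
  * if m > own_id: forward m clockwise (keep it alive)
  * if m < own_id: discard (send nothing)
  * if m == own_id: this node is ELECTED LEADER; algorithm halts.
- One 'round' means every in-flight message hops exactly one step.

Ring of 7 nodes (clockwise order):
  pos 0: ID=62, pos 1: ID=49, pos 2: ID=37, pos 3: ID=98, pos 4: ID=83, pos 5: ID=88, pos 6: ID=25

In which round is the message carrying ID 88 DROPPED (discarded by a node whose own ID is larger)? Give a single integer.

Answer: 5

Derivation:
Round 1: pos1(id49) recv 62: fwd; pos2(id37) recv 49: fwd; pos3(id98) recv 37: drop; pos4(id83) recv 98: fwd; pos5(id88) recv 83: drop; pos6(id25) recv 88: fwd; pos0(id62) recv 25: drop
Round 2: pos2(id37) recv 62: fwd; pos3(id98) recv 49: drop; pos5(id88) recv 98: fwd; pos0(id62) recv 88: fwd
Round 3: pos3(id98) recv 62: drop; pos6(id25) recv 98: fwd; pos1(id49) recv 88: fwd
Round 4: pos0(id62) recv 98: fwd; pos2(id37) recv 88: fwd
Round 5: pos1(id49) recv 98: fwd; pos3(id98) recv 88: drop
Round 6: pos2(id37) recv 98: fwd
Round 7: pos3(id98) recv 98: ELECTED
Message ID 88 originates at pos 5; dropped at pos 3 in round 5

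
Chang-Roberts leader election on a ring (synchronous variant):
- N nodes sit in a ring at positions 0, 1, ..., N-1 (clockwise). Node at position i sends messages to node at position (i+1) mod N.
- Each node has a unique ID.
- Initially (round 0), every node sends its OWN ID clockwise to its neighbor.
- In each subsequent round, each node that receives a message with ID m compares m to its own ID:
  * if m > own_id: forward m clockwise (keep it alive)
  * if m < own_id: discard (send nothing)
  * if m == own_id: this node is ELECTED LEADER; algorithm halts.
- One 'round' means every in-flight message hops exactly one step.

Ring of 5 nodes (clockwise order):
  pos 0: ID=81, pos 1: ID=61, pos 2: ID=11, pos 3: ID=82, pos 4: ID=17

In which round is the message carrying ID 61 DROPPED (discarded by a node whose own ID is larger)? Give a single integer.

Answer: 2

Derivation:
Round 1: pos1(id61) recv 81: fwd; pos2(id11) recv 61: fwd; pos3(id82) recv 11: drop; pos4(id17) recv 82: fwd; pos0(id81) recv 17: drop
Round 2: pos2(id11) recv 81: fwd; pos3(id82) recv 61: drop; pos0(id81) recv 82: fwd
Round 3: pos3(id82) recv 81: drop; pos1(id61) recv 82: fwd
Round 4: pos2(id11) recv 82: fwd
Round 5: pos3(id82) recv 82: ELECTED
Message ID 61 originates at pos 1; dropped at pos 3 in round 2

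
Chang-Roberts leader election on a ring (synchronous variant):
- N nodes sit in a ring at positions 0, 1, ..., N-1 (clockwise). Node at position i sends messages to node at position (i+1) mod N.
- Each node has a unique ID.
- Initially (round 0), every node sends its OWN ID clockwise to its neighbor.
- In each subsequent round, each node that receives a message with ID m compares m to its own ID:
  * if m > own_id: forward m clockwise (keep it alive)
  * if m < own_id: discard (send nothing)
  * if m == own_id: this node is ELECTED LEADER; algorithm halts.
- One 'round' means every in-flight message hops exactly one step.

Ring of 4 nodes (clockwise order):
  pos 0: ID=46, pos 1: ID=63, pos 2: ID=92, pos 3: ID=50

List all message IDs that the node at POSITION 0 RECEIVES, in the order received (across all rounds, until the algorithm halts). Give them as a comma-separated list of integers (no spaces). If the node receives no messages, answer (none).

Answer: 50,92

Derivation:
Round 1: pos1(id63) recv 46: drop; pos2(id92) recv 63: drop; pos3(id50) recv 92: fwd; pos0(id46) recv 50: fwd
Round 2: pos0(id46) recv 92: fwd; pos1(id63) recv 50: drop
Round 3: pos1(id63) recv 92: fwd
Round 4: pos2(id92) recv 92: ELECTED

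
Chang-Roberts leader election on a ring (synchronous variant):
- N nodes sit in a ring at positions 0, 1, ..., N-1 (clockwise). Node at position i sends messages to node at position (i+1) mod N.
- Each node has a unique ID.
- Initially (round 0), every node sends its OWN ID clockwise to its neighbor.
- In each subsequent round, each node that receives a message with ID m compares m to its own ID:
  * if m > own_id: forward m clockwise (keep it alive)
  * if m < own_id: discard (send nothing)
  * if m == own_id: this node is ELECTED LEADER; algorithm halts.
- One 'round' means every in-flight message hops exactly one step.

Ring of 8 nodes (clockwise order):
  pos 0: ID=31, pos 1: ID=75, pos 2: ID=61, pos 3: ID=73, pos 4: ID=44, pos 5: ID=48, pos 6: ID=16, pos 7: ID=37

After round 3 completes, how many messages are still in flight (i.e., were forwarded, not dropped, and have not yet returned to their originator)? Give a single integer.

Round 1: pos1(id75) recv 31: drop; pos2(id61) recv 75: fwd; pos3(id73) recv 61: drop; pos4(id44) recv 73: fwd; pos5(id48) recv 44: drop; pos6(id16) recv 48: fwd; pos7(id37) recv 16: drop; pos0(id31) recv 37: fwd
Round 2: pos3(id73) recv 75: fwd; pos5(id48) recv 73: fwd; pos7(id37) recv 48: fwd; pos1(id75) recv 37: drop
Round 3: pos4(id44) recv 75: fwd; pos6(id16) recv 73: fwd; pos0(id31) recv 48: fwd
After round 3: 3 messages still in flight

Answer: 3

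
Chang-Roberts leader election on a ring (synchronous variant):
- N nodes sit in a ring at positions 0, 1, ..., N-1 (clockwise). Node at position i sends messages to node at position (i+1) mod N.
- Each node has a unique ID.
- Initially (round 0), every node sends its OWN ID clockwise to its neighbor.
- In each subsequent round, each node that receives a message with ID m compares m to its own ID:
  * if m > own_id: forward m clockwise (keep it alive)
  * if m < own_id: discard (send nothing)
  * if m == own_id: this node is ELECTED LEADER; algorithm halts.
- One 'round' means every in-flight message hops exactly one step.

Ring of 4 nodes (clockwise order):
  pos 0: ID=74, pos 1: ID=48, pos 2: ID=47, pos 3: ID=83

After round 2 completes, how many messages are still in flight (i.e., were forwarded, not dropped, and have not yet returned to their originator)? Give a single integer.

Answer: 2

Derivation:
Round 1: pos1(id48) recv 74: fwd; pos2(id47) recv 48: fwd; pos3(id83) recv 47: drop; pos0(id74) recv 83: fwd
Round 2: pos2(id47) recv 74: fwd; pos3(id83) recv 48: drop; pos1(id48) recv 83: fwd
After round 2: 2 messages still in flight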